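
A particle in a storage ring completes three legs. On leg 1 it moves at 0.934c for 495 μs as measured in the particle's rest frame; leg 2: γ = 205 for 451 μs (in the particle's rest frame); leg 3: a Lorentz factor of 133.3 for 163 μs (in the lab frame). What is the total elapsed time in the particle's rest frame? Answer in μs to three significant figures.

Leg 1: 495 μs is already measured in the particle's rest frame.
Leg 2: 451 μs is already measured in the particle's rest frame.
Leg 3: γ = 133.3; τ_3 = 163/133.3 = 1.223 μs.
Total: 495.0 + 451.0 + 1.223 μs.

τ = 947 μs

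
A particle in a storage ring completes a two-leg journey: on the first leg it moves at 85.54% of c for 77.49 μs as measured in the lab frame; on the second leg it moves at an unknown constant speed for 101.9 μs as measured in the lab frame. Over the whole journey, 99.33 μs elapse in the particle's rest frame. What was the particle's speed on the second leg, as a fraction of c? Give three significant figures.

β = 0.814

Leg 1: β = 0.8554; γ = 1/√(1 − 0.8554²) = 1/√0.2683 = 1.931; τ_1 = 77.49/1.931 = 40.14 μs.
Leg 2: speed unknown; τ_2 = 101.9/γ_2.
Total proper time: 40.14 + τ_2 = 99.33, so τ_2 = 99.33 − 40.14 = 59.19 μs.
γ_2 = 101.9/59.19 = 1.721; β = √(1 − 1/γ²) = √0.6626.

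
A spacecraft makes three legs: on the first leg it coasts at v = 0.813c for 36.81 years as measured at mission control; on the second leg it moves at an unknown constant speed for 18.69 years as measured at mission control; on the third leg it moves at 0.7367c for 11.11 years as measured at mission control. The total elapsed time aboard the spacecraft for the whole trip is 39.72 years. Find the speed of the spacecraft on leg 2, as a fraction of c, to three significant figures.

β = 0.817

Leg 1: γ = 1/√(1 − 0.813²) = 1/√0.3390 = 1.717; τ_1 = 36.81/1.717 = 21.43 years.
Leg 2: speed unknown; τ_2 = 18.69/γ_2.
Leg 3: γ = 1/√(1 − 0.7367²) = 1/√0.4573 = 1.479; τ_3 = 11.11/1.479 = 7.513 years.
Total proper time: 21.43 + τ_2 + 7.513 = 39.72, so τ_2 = 39.72 − 28.95 = 10.77 years.
γ_2 = 18.69/10.77 = 1.735; β = √(1 − 1/γ²) = √0.6677.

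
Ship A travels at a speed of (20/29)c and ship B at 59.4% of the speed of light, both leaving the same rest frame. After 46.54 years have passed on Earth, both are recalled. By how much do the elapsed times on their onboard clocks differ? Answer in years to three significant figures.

|τ_A − τ_B| = 3.74 years

A: γ = 1/√(1 − (20/29)²) = 29/21 ≈ 1.381; τ_A = 46.54/1.381 = 33.70 years.
B: β = 0.594; γ = 1/√(1 − 0.594²) = 1/√0.6472 = 1.243; τ_B = 46.54/1.243 = 37.44 years.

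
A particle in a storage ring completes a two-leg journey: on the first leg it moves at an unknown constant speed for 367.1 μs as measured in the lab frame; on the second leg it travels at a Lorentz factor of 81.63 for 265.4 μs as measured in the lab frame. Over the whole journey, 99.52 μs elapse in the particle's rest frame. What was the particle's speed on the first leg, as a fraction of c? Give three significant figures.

β = 0.965

Leg 1: speed unknown; τ_1 = 367.1/γ_1.
Leg 2: γ = 81.63; τ_2 = 265.4/81.63 = 3.251 μs.
Total proper time: τ_1 + 3.251 = 99.52, so τ_1 = 99.52 − 3.251 = 96.27 μs.
γ_1 = 367.1/96.27 = 3.813; β = √(1 − 1/γ²) = √0.9312.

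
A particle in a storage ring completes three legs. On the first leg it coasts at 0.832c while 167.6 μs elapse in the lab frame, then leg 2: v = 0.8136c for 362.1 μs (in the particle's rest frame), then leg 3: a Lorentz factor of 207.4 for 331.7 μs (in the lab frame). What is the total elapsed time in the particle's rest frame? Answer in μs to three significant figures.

Leg 1: γ = 1/√(1 − 0.832²) = 1/√0.3078 = 1.803; τ_1 = 167.6/1.803 = 92.98 μs.
Leg 2: 362.1 μs is already measured in the particle's rest frame.
Leg 3: γ = 207.4; τ_3 = 331.7/207.4 = 1.599 μs.
Total: 92.98 + 362.1 + 1.599 μs.

τ = 457 μs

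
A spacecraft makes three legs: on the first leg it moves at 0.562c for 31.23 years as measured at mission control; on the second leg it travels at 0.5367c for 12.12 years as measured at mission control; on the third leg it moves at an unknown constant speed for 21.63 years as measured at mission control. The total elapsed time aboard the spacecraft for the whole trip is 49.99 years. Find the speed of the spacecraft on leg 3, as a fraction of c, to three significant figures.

β = 0.765

Leg 1: γ = 1/√(1 − 0.562²) = 1/√0.6842 = 1.209; τ_1 = 31.23/1.209 = 25.83 years.
Leg 2: γ = 1/√(1 − 0.5367²) = 1/√0.7120 = 1.185; τ_2 = 12.12/1.185 = 10.23 years.
Leg 3: speed unknown; τ_3 = 21.63/γ_3.
Total proper time: 25.83 + 10.23 + τ_3 = 49.99, so τ_3 = 49.99 − 36.06 = 13.93 years.
γ_3 = 21.63/13.93 = 1.553; β = √(1 − 1/γ²) = √0.5851.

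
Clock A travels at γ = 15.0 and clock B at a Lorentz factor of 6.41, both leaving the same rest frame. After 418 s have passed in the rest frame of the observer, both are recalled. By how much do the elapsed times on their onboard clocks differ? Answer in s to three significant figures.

A: γ = 15.0; τ_A = 418/15.00 = 27.87 s.
B: γ = 6.41; τ_B = 418/6.410 = 65.21 s.

|τ_A − τ_B| = 37.3 s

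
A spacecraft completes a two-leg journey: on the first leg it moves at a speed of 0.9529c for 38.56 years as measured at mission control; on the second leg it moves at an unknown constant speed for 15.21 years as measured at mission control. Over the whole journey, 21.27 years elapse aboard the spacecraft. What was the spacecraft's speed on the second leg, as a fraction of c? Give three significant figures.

Leg 1: γ = 1/√(1 − 0.9529²) = 1/√0.09198 = 3.297; τ_1 = 38.56/3.297 = 11.69 years.
Leg 2: speed unknown; τ_2 = 15.21/γ_2.
Total proper time: 11.69 + τ_2 = 21.27, so τ_2 = 21.27 − 11.69 = 9.575 years.
γ_2 = 15.21/9.575 = 1.588; β = √(1 − 1/γ²) = √0.6037.

β = 0.777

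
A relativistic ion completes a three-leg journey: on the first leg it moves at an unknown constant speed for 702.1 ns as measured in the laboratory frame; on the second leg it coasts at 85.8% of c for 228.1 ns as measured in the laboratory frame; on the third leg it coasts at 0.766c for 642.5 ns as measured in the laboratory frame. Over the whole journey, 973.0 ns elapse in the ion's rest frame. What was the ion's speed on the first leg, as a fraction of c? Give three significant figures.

β = 0.776

Leg 1: speed unknown; τ_1 = 702.1/γ_1.
Leg 2: β = 0.858; γ = 1/√(1 − 0.858²) = 1/√0.2638 = 1.947; τ_2 = 228.1/1.947 = 117.2 ns.
Leg 3: γ = 1/√(1 − 0.766²) = 1/√0.4132 = 1.556; τ_3 = 642.5/1.556 = 413.0 ns.
Total proper time: τ_1 + 117.2 + 413.0 = 973.0, so τ_1 = 973.0 − 530.2 = 442.8 ns.
γ_1 = 702.1/442.8 = 1.586; β = √(1 − 1/γ²) = √0.6022.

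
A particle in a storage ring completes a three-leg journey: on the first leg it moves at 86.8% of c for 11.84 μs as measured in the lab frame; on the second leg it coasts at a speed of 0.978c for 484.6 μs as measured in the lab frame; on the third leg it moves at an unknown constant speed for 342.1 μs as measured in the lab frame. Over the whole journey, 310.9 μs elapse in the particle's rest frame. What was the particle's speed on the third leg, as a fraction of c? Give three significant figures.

Leg 1: β = 0.868; γ = 1/√(1 − 0.868²) = 1/√0.2466 = 2.014; τ_1 = 11.84/2.014 = 5.879 μs.
Leg 2: γ = 1/√(1 − 0.978²) = 1/√0.04352 = 4.794; τ_2 = 484.6/4.794 = 101.1 μs.
Leg 3: speed unknown; τ_3 = 342.1/γ_3.
Total proper time: 5.879 + 101.1 + τ_3 = 310.9, so τ_3 = 310.9 − 107.0 = 203.9 μs.
γ_3 = 342.1/203.9 = 1.678; β = √(1 − 1/γ²) = √0.6446.

β = 0.803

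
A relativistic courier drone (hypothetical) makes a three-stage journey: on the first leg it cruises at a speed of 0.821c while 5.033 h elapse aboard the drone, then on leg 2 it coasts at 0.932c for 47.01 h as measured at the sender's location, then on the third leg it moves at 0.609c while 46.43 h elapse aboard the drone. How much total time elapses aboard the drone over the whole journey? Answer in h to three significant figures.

Leg 1: 5.033 h is already measured aboard the drone.
Leg 2: γ = 1/√(1 − 0.932²) = 1/√0.1314 = 2.759; τ_2 = 47.01/2.759 = 17.04 h.
Leg 3: 46.43 h is already measured aboard the drone.
Total: 5.033 + 17.04 + 46.43 h.

τ = 68.5 h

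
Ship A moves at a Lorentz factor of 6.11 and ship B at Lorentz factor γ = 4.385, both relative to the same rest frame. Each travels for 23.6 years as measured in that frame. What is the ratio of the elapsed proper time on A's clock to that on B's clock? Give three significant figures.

τ_A/τ_B = 0.718

A: γ = 6.11. B: γ = 4.385.
τ_A/τ_B = γ_B/γ_A = 4.385/6.110 = 0.7177, so τ_A/τ_B = 0.7177.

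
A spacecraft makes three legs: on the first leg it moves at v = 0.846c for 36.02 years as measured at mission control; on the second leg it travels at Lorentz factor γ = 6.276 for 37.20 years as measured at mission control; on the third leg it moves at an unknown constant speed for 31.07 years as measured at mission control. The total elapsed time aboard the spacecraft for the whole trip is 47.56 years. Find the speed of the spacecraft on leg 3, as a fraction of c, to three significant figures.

β = 0.692

Leg 1: γ = 1/√(1 − 0.846²) = 1/√0.2843 = 1.876; τ_1 = 36.02/1.876 = 19.21 years.
Leg 2: γ = 6.276; τ_2 = 37.20/6.276 = 5.927 years.
Leg 3: speed unknown; τ_3 = 31.07/γ_3.
Total proper time: 19.21 + 5.927 + τ_3 = 47.56, so τ_3 = 47.56 − 25.13 = 22.43 years.
γ_3 = 31.07/22.43 = 1.385; β = √(1 − 1/γ²) = √0.4790.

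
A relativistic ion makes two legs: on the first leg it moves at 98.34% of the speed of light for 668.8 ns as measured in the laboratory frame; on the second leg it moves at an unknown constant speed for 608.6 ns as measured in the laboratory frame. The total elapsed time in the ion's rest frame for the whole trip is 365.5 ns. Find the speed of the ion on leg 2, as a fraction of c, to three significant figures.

β = 0.916

Leg 1: β = 0.9834; γ = 1/√(1 − 0.9834²) = 1/√0.03292 = 5.511; τ_1 = 668.8/5.511 = 121.4 ns.
Leg 2: speed unknown; τ_2 = 608.6/γ_2.
Total proper time: 121.4 + τ_2 = 365.5, so τ_2 = 365.5 − 121.4 = 244.1 ns.
γ_2 = 608.6/244.1 = 2.493; β = √(1 − 1/γ²) = √0.8391.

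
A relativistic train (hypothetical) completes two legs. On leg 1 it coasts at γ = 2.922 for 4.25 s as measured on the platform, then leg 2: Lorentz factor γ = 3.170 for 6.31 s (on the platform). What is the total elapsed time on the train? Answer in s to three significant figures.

τ = 3.45 s

Leg 1: γ = 2.922; τ_1 = 4.25/2.922 = 1.454 s.
Leg 2: γ = 3.170; τ_2 = 6.31/3.170 = 1.991 s.
Total: 1.454 + 1.991 s.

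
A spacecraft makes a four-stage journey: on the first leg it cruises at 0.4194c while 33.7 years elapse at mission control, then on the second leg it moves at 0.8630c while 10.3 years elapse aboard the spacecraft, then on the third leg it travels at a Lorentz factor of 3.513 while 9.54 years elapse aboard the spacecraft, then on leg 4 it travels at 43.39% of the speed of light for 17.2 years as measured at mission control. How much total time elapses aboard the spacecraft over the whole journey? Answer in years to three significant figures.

τ = 65.9 years

Leg 1: γ = 1/√(1 − 0.4194²) = 1/√0.8241 = 1.102; τ_1 = 33.7/1.102 = 30.59 years.
Leg 2: 10.3 years is already measured aboard the spacecraft.
Leg 3: 9.54 years is already measured aboard the spacecraft.
Leg 4: β = 0.4339; γ = 1/√(1 − 0.4339²) = 1/√0.8117 = 1.110; τ_4 = 17.2/1.110 = 15.50 years.
Total: 30.59 + 10.30 + 9.540 + 15.50 years.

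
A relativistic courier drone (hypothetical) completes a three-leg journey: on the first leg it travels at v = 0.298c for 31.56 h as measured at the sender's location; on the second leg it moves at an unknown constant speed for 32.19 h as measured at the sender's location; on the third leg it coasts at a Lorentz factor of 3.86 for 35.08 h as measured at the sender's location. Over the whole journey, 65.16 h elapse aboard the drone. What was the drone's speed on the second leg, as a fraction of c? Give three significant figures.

Leg 1: γ = 1/√(1 − 0.298²) = 1/√0.9112 = 1.048; τ_1 = 31.56/1.048 = 30.13 h.
Leg 2: speed unknown; τ_2 = 32.19/γ_2.
Leg 3: γ = 3.86; τ_3 = 35.08/3.860 = 9.088 h.
Total proper time: 30.13 + τ_2 + 9.088 = 65.16, so τ_2 = 65.16 − 39.21 = 25.95 h.
γ_2 = 32.19/25.95 = 1.241; β = √(1 − 1/γ²) = √0.3503.

β = 0.592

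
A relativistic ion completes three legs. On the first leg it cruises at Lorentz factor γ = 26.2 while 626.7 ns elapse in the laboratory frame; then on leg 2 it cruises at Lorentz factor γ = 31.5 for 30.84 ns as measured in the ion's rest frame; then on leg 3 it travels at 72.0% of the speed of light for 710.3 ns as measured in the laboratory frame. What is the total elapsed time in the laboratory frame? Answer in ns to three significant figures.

Leg 1: 626.7 ns is already measured in the laboratory frame.
Leg 2: γ = 31.5; Δt_2 = 31.50 × 30.84 = 971.5 ns.
Leg 3: 710.3 ns is already measured in the laboratory frame.
Total: 626.7 + 971.5 + 710.3 ns.

Δt = 2310 ns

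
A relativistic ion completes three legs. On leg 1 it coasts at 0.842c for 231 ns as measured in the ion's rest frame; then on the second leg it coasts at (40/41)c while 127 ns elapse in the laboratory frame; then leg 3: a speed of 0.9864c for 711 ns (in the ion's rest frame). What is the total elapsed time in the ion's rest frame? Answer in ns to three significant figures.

Leg 1: 231 ns is already measured in the ion's rest frame.
Leg 2: γ = 1/√(1 − (40/41)²) = 41/9 ≈ 4.556; τ_2 = 127/4.556 = 27.88 ns.
Leg 3: 711 ns is already measured in the ion's rest frame.
Total: 231.0 + 27.88 + 711.0 ns.

τ = 970 ns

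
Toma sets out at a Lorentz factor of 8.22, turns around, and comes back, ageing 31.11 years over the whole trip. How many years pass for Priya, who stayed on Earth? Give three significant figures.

Δt = 256 years

γ = 8.22
Earth-frame duration is the dilated interval: Δt = γτ = 8.220 × 31.11 years.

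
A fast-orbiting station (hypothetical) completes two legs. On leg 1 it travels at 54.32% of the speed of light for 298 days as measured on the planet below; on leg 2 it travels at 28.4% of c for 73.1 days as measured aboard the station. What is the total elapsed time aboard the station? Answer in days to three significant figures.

Leg 1: β = 0.5432; γ = 1/√(1 − 0.5432²) = 1/√0.7049 = 1.191; τ_1 = 298/1.191 = 250.2 days.
Leg 2: 73.1 days is already measured aboard the station.
Total: 250.2 + 73.10 days.

τ = 323 days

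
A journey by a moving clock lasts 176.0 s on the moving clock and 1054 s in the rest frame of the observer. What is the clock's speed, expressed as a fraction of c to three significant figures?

The proper time is measured on the moving clock (both events occur at the clock's location); Δt is measured in the rest frame of the observer. γ = Δt/τ = 1054/176.0 = 5.989.
β = √(1 − 1/γ²) = √(1 − 0.02788) = √0.9721

β = 0.986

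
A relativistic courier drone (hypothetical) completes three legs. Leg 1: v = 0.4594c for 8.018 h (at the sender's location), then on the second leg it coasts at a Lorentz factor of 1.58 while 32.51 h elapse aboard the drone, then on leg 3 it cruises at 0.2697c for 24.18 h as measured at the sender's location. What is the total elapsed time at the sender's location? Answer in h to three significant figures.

Δt = 83.6 h

Leg 1: 8.018 h is already measured at the sender's location.
Leg 2: γ = 1.58; Δt_2 = 1.580 × 32.51 = 51.37 h.
Leg 3: 24.18 h is already measured at the sender's location.
Total: 8.018 + 51.37 + 24.18 h.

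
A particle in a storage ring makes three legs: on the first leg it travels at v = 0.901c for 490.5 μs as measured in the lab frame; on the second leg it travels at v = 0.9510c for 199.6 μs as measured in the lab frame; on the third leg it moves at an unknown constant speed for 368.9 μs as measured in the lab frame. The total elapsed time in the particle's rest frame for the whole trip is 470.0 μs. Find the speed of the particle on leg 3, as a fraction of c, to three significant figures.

Leg 1: γ = 1/√(1 − 0.901²) = 1/√0.1882 = 2.305; τ_1 = 490.5/2.305 = 212.8 μs.
Leg 2: γ = 1/√(1 − 0.9510²) = 1/√0.09560 = 3.234; τ_2 = 199.6/3.234 = 61.71 μs.
Leg 3: speed unknown; τ_3 = 368.9/γ_3.
Total proper time: 212.8 + 61.71 + τ_3 = 470.0, so τ_3 = 470.0 − 274.5 = 195.5 μs.
γ_3 = 368.9/195.5 = 1.887; β = √(1 − 1/γ²) = √0.7192.

β = 0.848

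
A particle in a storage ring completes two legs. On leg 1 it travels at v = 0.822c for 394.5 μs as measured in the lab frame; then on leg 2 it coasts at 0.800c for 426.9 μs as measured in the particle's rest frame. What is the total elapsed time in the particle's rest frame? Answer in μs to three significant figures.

τ = 652 μs

Leg 1: γ = 1/√(1 − 0.822²) = 1/√0.3243 = 1.756; τ_1 = 394.5/1.756 = 224.7 μs.
Leg 2: 426.9 μs is already measured in the particle's rest frame.
Total: 224.7 + 426.9 μs.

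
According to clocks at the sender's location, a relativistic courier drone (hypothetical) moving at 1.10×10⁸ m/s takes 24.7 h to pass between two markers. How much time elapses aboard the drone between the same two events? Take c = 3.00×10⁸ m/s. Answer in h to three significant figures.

β = 1.10×10⁸/3.00×10⁸ = 0.3667; γ = 1/√(1 − 0.3667²) = 1.075
The interval measured at the sender's location is the dilated one; the clock aboard the drone measures the proper time τ = Δt/γ = 24.7/1.075 h.

τ = 23.0 h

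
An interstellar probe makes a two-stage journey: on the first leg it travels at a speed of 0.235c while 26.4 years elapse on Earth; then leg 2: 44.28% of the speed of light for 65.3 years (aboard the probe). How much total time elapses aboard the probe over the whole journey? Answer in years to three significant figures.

τ = 91.0 years

Leg 1: γ = 1/√(1 − 0.235²) = 1/√0.9448 = 1.029; τ_1 = 26.4/1.029 = 25.66 years.
Leg 2: 65.3 years is already measured aboard the probe.
Total: 25.66 + 65.30 years.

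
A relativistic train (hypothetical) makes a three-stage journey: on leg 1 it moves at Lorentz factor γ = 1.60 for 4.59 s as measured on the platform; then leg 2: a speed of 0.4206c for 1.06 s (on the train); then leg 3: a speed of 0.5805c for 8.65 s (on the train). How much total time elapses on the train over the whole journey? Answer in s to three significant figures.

Leg 1: γ = 1.60; τ_1 = 4.59/1.600 = 2.869 s.
Leg 2: 1.06 s is already measured on the train.
Leg 3: 8.65 s is already measured on the train.
Total: 2.869 + 1.060 + 8.650 s.

τ = 12.6 s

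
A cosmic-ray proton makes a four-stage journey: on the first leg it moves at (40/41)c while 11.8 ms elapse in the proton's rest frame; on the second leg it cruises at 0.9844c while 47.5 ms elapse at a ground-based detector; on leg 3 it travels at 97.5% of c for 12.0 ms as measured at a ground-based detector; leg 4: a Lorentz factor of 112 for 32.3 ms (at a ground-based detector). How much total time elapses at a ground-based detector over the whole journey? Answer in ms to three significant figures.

Δt = 146 ms

Leg 1: γ = 1/√(1 − (40/41)²) = 41/9 ≈ 4.556; Δt_1 = 4.556 × 11.8 = 53.76 ms.
Leg 2: 47.5 ms is already measured at a ground-based detector.
Leg 3: 12.0 ms is already measured at a ground-based detector.
Leg 4: 32.3 ms is already measured at a ground-based detector.
Total: 53.76 + 47.50 + 12.00 + 32.30 ms.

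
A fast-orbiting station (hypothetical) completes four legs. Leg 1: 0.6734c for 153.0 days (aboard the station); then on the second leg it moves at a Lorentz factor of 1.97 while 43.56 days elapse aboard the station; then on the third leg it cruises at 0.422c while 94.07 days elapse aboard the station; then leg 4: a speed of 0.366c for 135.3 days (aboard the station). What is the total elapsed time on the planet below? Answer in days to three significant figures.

Leg 1: γ = 1/√(1 − 0.6734²) = 1/√0.5465 = 1.353; Δt_1 = 1.353 × 153.0 = 207.0 days.
Leg 2: γ = 1.97; Δt_2 = 1.970 × 43.56 = 85.81 days.
Leg 3: γ = 1/√(1 − 0.422²) = 1/√0.8219 = 1.103; Δt_3 = 1.103 × 94.07 = 103.8 days.
Leg 4: γ = 1/√(1 − 0.366²) = 1/√0.8660 = 1.075; Δt_4 = 1.075 × 135.3 = 145.4 days.
Total: 207.0 + 85.81 + 103.8 + 145.4 days.

Δt = 542 days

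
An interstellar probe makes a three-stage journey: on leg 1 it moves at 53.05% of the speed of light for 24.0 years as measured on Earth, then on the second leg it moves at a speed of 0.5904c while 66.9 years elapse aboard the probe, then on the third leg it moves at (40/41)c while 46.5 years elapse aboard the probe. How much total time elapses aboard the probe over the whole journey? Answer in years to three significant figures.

Leg 1: β = 0.5305; γ = 1/√(1 − 0.5305²) = 1/√0.7186 = 1.180; τ_1 = 24.0/1.180 = 20.34 years.
Leg 2: 66.9 years is already measured aboard the probe.
Leg 3: 46.5 years is already measured aboard the probe.
Total: 20.34 + 66.90 + 46.50 years.

τ = 134 years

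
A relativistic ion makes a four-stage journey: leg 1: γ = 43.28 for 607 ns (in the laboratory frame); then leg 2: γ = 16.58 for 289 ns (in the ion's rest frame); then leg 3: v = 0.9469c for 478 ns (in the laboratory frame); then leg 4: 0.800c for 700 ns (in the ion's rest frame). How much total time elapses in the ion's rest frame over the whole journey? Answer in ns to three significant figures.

Leg 1: γ = 43.28; τ_1 = 607/43.28 = 14.02 ns.
Leg 2: 289 ns is already measured in the ion's rest frame.
Leg 3: γ = 1/√(1 − 0.9469²) = 1/√0.1034 = 3.110; τ_3 = 478/3.110 = 153.7 ns.
Leg 4: 700 ns is already measured in the ion's rest frame.
Total: 14.02 + 289.0 + 153.7 + 700.0 ns.

τ = 1160 ns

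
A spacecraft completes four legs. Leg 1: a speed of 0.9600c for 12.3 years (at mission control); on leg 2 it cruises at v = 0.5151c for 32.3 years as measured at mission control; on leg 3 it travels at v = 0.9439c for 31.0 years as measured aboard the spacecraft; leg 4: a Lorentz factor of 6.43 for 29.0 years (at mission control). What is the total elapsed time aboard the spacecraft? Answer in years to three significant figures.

τ = 66.6 years

Leg 1: γ = 1/√(1 − 0.9600²) = 1/√0.07840 = 3.571; τ_1 = 12.3/3.571 = 3.444 years.
Leg 2: γ = 1/√(1 − 0.5151²) = 1/√0.7347 = 1.167; τ_2 = 32.3/1.167 = 27.69 years.
Leg 3: 31.0 years is already measured aboard the spacecraft.
Leg 4: γ = 6.43; τ_4 = 29.0/6.430 = 4.510 years.
Total: 3.444 + 27.69 + 31.00 + 4.510 years.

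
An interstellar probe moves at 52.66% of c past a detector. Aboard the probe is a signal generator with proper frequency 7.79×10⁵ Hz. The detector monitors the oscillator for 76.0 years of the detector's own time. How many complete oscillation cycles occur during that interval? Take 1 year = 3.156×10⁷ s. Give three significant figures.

N = 1.59×10¹⁵

β = 0.5266; γ = 1/√(1 − 0.5266²) = 1/√0.7227 = 1.176
During 76.0 years of lab time, the oscillator's proper time advances by τ = Δt/γ = 76.0/1.176 = 64.61 years = 2.039×10⁹ s.
N = f × τ = 7.79×10⁵ × 2.039×10⁹ = 1.588×10¹⁵.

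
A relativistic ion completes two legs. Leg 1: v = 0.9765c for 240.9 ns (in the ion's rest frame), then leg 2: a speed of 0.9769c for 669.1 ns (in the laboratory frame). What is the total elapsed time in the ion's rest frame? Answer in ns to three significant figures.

Leg 1: 240.9 ns is already measured in the ion's rest frame.
Leg 2: γ = 1/√(1 − 0.9769²) = 1/√0.04567 = 4.680; τ_2 = 669.1/4.680 = 143.0 ns.
Total: 240.9 + 143.0 ns.

τ = 384 ns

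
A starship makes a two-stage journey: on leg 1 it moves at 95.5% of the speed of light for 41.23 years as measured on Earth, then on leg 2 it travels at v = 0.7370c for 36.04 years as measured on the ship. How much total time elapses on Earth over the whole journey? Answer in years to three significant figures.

Δt = 94.6 years

Leg 1: 41.23 years is already measured on Earth.
Leg 2: γ = 1/√(1 − 0.7370²) = 1/√0.4568 = 1.480; Δt_2 = 1.480 × 36.04 = 53.32 years.
Total: 41.23 + 53.32 years.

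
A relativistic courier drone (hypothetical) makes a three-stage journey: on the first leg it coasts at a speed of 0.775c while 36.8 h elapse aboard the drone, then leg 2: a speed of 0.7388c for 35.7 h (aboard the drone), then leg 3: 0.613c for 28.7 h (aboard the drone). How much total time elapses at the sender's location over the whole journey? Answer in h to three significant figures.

Δt = 148 h

Leg 1: γ = 1/√(1 − 0.775²) = 1/√0.3994 = 1.582; Δt_1 = 1.582 × 36.8 = 58.23 h.
Leg 2: γ = 1/√(1 − 0.7388²) = 1/√0.4542 = 1.484; Δt_2 = 1.484 × 35.7 = 52.97 h.
Leg 3: γ = 1/√(1 − 0.613²) = 1/√0.6242 = 1.266; Δt_3 = 1.266 × 28.7 = 36.33 h.
Total: 58.23 + 52.97 + 36.33 h.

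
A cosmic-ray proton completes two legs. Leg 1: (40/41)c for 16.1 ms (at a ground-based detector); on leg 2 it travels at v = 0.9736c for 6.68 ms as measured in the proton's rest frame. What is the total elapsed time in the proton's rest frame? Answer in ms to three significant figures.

Leg 1: γ = 1/√(1 − (40/41)²) = 41/9 ≈ 4.556; τ_1 = 16.1/4.556 = 3.534 ms.
Leg 2: 6.68 ms is already measured in the proton's rest frame.
Total: 3.534 + 6.680 ms.

τ = 10.2 ms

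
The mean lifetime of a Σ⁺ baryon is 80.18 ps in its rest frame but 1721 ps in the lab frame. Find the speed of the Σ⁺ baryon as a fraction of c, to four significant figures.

γ = Δt/τ₀ = 1721/80.18 = 21.46
β = √(1 − 1/γ²) = √(1 − 0.002171) = √0.9978

v = 0.9989c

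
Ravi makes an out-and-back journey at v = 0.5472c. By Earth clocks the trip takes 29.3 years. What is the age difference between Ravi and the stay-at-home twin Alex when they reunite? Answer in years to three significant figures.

γ = 1/√(1 − 0.5472²) = 1/√0.7006 = 1.195
Ravi's elapsed proper time: τ = 29.3/1.195 = 24.52 years.
Age gap = Δt − τ = 29.3 − 24.52 years.

Δt − τ = 4.78 years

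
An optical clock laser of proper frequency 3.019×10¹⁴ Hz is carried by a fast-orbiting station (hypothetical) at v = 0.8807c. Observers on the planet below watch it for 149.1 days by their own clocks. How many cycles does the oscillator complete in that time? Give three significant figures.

N = 1.84×10²¹

γ = 1/√(1 − 0.8807²) = 1/√0.2244 = 2.111
During 149.1 days of lab time, the oscillator's proper time advances by τ = Δt/γ = 149.1/2.111 = 70.62 days = 6.102×10⁶ s.
N = f × τ = 3.019×10¹⁴ × 6.102×10⁶ = 1.842×10²¹.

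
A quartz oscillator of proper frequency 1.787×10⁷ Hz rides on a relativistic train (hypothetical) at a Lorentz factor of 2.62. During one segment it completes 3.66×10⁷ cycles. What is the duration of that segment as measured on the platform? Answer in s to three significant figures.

γ = 2.62
Proper time for N cycles: τ = N/f = 3.66×10⁷/(1.787×10⁷) = 2.048×10⁰ s = 2.048 s.
Lab-frame duration Δt = γτ = 2.620 × 2.048 = 5.366 s.

Δt = 5.37 s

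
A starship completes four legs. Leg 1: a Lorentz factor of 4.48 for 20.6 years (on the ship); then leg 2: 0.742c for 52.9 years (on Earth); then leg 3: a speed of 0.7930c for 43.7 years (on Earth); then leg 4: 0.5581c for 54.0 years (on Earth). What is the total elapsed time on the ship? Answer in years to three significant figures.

τ = 127 years

Leg 1: 20.6 years is already measured on the ship.
Leg 2: γ = 1/√(1 − 0.742²) = 1/√0.4494 = 1.492; τ_2 = 52.9/1.492 = 35.46 years.
Leg 3: γ = 1/√(1 − 0.7930²) = 1/√0.3712 = 1.641; τ_3 = 43.7/1.641 = 26.62 years.
Leg 4: γ = 1/√(1 − 0.5581²) = 1/√0.6885 = 1.205; τ_4 = 54.0/1.205 = 44.81 years.
Total: 20.60 + 35.46 + 26.62 + 44.81 years.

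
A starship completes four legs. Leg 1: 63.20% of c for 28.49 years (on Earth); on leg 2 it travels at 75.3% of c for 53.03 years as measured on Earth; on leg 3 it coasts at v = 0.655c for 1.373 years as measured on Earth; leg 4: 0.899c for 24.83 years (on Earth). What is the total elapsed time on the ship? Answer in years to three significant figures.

τ = 68.9 years

Leg 1: β = 0.6320; γ = 1/√(1 − 0.6320²) = 1/√0.6006 = 1.290; τ_1 = 28.49/1.290 = 22.08 years.
Leg 2: β = 0.753; γ = 1/√(1 − 0.753²) = 1/√0.4330 = 1.520; τ_2 = 53.03/1.520 = 34.89 years.
Leg 3: γ = 1/√(1 − 0.655²) = 1/√0.5710 = 1.323; τ_3 = 1.373/1.323 = 1.037 years.
Leg 4: γ = 1/√(1 − 0.899²) = 1/√0.1918 = 2.283; τ_4 = 24.83/2.283 = 10.87 years.
Total: 22.08 + 34.89 + 1.037 + 10.87 years.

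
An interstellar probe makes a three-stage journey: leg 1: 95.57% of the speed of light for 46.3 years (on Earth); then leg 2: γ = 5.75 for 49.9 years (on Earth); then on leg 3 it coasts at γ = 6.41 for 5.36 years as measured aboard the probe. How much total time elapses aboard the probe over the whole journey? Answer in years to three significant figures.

τ = 27.7 years

Leg 1: β = 0.9557; γ = 1/√(1 − 0.9557²) = 1/√0.08664 = 3.397; τ_1 = 46.3/3.397 = 13.63 years.
Leg 2: γ = 5.75; τ_2 = 49.9/5.750 = 8.678 years.
Leg 3: 5.36 years is already measured aboard the probe.
Total: 13.63 + 8.678 + 5.360 years.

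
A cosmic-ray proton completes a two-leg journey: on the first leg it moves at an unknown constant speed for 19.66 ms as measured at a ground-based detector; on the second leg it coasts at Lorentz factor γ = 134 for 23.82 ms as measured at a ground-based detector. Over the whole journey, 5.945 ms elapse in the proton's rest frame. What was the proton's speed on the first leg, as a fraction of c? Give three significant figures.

β = 0.956

Leg 1: speed unknown; τ_1 = 19.66/γ_1.
Leg 2: γ = 134; τ_2 = 23.82/134.0 = 0.1778 ms.
Total proper time: τ_1 + 0.1778 = 5.945, so τ_1 = 5.945 − 0.1778 = 5.767 ms.
γ_1 = 19.66/5.767 = 3.409; β = √(1 − 1/γ²) = √0.9139.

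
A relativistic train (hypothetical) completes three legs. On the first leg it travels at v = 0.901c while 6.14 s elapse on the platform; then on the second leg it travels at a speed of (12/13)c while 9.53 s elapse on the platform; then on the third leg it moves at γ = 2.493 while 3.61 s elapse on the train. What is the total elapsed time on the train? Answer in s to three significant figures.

τ = 9.94 s

Leg 1: γ = 1/√(1 − 0.901²) = 1/√0.1882 = 2.305; τ_1 = 6.14/2.305 = 2.664 s.
Leg 2: γ = 1/√(1 − (12/13)²) = 13/5 = 2.600; τ_2 = 9.53/2.600 = 3.665 s.
Leg 3: 3.61 s is already measured on the train.
Total: 2.664 + 3.665 + 3.610 s.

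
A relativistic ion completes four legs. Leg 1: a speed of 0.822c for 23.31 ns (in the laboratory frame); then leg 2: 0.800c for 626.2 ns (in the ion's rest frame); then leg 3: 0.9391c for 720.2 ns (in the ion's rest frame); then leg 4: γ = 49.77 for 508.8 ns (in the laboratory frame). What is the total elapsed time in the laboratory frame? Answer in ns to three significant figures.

Leg 1: 23.31 ns is already measured in the laboratory frame.
Leg 2: γ = 1/√(1 − 0.800²) = 5/3 ≈ 1.667; Δt_2 = 1.667 × 626.2 = 1044 ns.
Leg 3: γ = 1/√(1 − 0.9391²) = 1/√0.1181 = 2.910; Δt_3 = 2.910 × 720.2 = 2096 ns.
Leg 4: 508.8 ns is already measured in the laboratory frame.
Total: 23.31 + 1044 + 2096 + 508.8 ns.

Δt = 3670 ns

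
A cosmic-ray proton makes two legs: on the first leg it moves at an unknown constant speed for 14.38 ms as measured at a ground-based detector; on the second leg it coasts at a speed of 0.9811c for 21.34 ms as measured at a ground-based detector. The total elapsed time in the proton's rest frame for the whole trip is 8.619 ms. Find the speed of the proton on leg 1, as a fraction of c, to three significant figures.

β = 0.950

Leg 1: speed unknown; τ_1 = 14.38/γ_1.
Leg 2: γ = 1/√(1 − 0.9811²) = 1/√0.03744 = 5.168; τ_2 = 21.34/5.168 = 4.129 ms.
Total proper time: τ_1 + 4.129 = 8.619, so τ_1 = 8.619 − 4.129 = 4.490 ms.
γ_1 = 14.38/4.490 = 3.203; β = √(1 − 1/γ²) = √0.9025.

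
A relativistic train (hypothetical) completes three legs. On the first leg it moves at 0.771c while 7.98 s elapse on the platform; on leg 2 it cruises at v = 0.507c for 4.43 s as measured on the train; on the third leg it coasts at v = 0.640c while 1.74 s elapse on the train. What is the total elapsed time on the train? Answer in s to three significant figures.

τ = 11.3 s

Leg 1: γ = 1/√(1 − 0.771²) = 1/√0.4056 = 1.570; τ_1 = 7.98/1.570 = 5.082 s.
Leg 2: 4.43 s is already measured on the train.
Leg 3: 1.74 s is already measured on the train.
Total: 5.082 + 4.430 + 1.740 s.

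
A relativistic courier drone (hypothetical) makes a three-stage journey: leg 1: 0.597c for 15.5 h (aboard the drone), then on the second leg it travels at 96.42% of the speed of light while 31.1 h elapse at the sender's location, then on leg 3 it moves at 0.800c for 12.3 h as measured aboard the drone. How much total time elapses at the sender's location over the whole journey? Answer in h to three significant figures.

Δt = 70.9 h

Leg 1: γ = 1/√(1 − 0.597²) = 1/√0.6436 = 1.247; Δt_1 = 1.247 × 15.5 = 19.32 h.
Leg 2: 31.1 h is already measured at the sender's location.
Leg 3: γ = 1/√(1 − 0.800²) = 5/3 ≈ 1.667; Δt_3 = 1.667 × 12.3 = 20.50 h.
Total: 19.32 + 31.10 + 20.50 h.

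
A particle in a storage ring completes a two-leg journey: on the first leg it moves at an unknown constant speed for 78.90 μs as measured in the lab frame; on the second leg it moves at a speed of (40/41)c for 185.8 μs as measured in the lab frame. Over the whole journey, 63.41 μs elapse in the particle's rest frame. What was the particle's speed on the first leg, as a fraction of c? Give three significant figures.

β = 0.958

Leg 1: speed unknown; τ_1 = 78.90/γ_1.
Leg 2: γ = 1/√(1 − (40/41)²) = 41/9 ≈ 4.556; τ_2 = 185.8/4.556 = 40.79 μs.
Total proper time: τ_1 + 40.79 = 63.41, so τ_1 = 63.41 − 40.79 = 22.62 μs.
γ_1 = 78.90/22.62 = 3.487; β = √(1 − 1/γ²) = √0.9178.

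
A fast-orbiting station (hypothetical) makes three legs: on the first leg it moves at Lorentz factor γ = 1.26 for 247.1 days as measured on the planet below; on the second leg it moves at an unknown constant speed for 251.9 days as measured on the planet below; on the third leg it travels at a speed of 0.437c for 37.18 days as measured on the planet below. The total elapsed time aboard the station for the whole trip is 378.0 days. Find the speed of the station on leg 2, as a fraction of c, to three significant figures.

β = 0.808

Leg 1: γ = 1.26; τ_1 = 247.1/1.260 = 196.1 days.
Leg 2: speed unknown; τ_2 = 251.9/γ_2.
Leg 3: γ = 1/√(1 − 0.437²) = 1/√0.8090 = 1.112; τ_3 = 37.18/1.112 = 33.44 days.
Total proper time: 196.1 + τ_2 + 33.44 = 378.0, so τ_2 = 378.0 − 229.6 = 148.4 days.
γ_2 = 251.9/148.4 = 1.697; β = √(1 − 1/γ²) = √0.6527.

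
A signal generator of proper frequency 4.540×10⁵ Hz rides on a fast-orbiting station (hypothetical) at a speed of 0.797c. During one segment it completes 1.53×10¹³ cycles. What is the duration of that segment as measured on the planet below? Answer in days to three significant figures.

γ = 1/√(1 − 0.797²) = 1/√0.3648 = 1.656
Proper time for N cycles: τ = N/f = 1.53×10¹³/(4.540×10⁵) = 3.370×10⁷ s = 390.1 days.
Lab-frame duration Δt = γτ = 1.656 × 390.1 = 645.8 days.

Δt = 646 days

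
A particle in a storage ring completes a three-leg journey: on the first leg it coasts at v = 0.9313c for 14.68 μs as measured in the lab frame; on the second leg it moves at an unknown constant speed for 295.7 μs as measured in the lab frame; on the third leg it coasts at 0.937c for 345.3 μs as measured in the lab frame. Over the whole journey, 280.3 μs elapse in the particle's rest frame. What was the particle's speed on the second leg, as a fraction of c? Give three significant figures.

β = 0.853

Leg 1: γ = 1/√(1 − 0.9313²) = 1/√0.1327 = 2.745; τ_1 = 14.68/2.745 = 5.347 μs.
Leg 2: speed unknown; τ_2 = 295.7/γ_2.
Leg 3: γ = 1/√(1 − 0.937²) = 1/√0.1220 = 2.863; τ_3 = 345.3/2.863 = 120.6 μs.
Total proper time: 5.347 + τ_2 + 120.6 = 280.3, so τ_2 = 280.3 − 126.0 = 154.3 μs.
γ_2 = 295.7/154.3 = 1.916; β = √(1 − 1/γ²) = √0.7276.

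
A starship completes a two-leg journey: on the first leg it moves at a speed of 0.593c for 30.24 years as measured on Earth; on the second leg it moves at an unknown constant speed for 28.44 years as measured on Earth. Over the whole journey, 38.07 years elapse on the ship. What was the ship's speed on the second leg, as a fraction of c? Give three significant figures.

β = 0.876

Leg 1: γ = 1/√(1 − 0.593²) = 1/√0.6484 = 1.242; τ_1 = 30.24/1.242 = 24.35 years.
Leg 2: speed unknown; τ_2 = 28.44/γ_2.
Total proper time: 24.35 + τ_2 = 38.07, so τ_2 = 38.07 − 24.35 = 13.72 years.
γ_2 = 28.44/13.72 = 2.073; β = √(1 − 1/γ²) = √0.7672.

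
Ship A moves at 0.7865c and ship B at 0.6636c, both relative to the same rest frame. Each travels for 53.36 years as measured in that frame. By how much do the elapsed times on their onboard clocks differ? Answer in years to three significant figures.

|τ_A − τ_B| = 6.96 years

A: γ = 1/√(1 − 0.7865²) = 1/√0.3814 = 1.619; τ_A = 53.36/1.619 = 32.95 years.
B: γ = 1/√(1 − 0.6636²) = 1/√0.5596 = 1.337; τ_B = 53.36/1.337 = 39.92 years.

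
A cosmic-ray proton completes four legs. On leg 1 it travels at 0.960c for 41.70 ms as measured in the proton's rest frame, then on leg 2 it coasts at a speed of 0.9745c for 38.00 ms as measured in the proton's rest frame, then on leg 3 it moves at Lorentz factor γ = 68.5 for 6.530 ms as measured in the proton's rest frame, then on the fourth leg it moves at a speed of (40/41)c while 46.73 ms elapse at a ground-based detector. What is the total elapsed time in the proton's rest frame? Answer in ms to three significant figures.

Leg 1: 41.70 ms is already measured in the proton's rest frame.
Leg 2: 38.00 ms is already measured in the proton's rest frame.
Leg 3: 6.530 ms is already measured in the proton's rest frame.
Leg 4: γ = 1/√(1 − (40/41)²) = 41/9 ≈ 4.556; τ_4 = 46.73/4.556 = 10.26 ms.
Total: 41.70 + 38.00 + 6.530 + 10.26 ms.

τ = 96.5 ms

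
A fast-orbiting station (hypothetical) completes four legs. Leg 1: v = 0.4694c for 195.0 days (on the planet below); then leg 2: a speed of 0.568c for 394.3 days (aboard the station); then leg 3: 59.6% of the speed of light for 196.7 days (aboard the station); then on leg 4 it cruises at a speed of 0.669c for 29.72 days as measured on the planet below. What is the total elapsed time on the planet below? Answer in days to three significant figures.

Δt = 949 days

Leg 1: 195.0 days is already measured on the planet below.
Leg 2: γ = 1/√(1 − 0.568²) = 1/√0.6774 = 1.215; Δt_2 = 1.215 × 394.3 = 479.1 days.
Leg 3: β = 0.596; γ = 1/√(1 − 0.596²) = 1/√0.6448 = 1.245; Δt_3 = 1.245 × 196.7 = 245.0 days.
Leg 4: 29.72 days is already measured on the planet below.
Total: 195.0 + 479.1 + 245.0 + 29.72 days.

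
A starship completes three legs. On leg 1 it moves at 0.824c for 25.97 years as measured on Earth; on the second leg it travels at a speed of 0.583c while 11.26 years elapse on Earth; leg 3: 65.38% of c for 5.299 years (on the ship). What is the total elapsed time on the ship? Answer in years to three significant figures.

Leg 1: γ = 1/√(1 − 0.824²) = 1/√0.3210 = 1.765; τ_1 = 25.97/1.765 = 14.71 years.
Leg 2: γ = 1/√(1 − 0.583²) = 1/√0.6601 = 1.231; τ_2 = 11.26/1.231 = 9.148 years.
Leg 3: 5.299 years is already measured on the ship.
Total: 14.71 + 9.148 + 5.299 years.

τ = 29.2 years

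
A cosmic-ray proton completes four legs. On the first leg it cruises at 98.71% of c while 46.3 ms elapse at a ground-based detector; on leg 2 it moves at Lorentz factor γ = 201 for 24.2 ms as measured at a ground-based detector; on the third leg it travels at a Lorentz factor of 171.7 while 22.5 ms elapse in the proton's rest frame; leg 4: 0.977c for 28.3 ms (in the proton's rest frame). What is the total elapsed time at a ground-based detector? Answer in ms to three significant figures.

Leg 1: 46.3 ms is already measured at a ground-based detector.
Leg 2: 24.2 ms is already measured at a ground-based detector.
Leg 3: γ = 171.7; Δt_3 = 171.7 × 22.5 = 3863 ms.
Leg 4: γ = 1/√(1 − 0.977²) = 1/√0.04547 = 4.690; Δt_4 = 4.690 × 28.3 = 132.7 ms.
Total: 46.30 + 24.20 + 3863 + 132.7 ms.

Δt = 4070 ms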